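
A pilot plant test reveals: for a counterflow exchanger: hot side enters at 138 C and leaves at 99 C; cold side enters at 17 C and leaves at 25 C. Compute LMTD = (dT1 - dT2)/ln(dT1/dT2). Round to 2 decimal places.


dT1 = Th_in - Tc_out = 138 - 25 = 113
dT2 = Th_out - Tc_in = 99 - 17 = 82
LMTD = (dT1 - dT2) / ln(dT1/dT2)
LMTD = (113 - 82) / ln(113/82)
LMTD = 96.67 K


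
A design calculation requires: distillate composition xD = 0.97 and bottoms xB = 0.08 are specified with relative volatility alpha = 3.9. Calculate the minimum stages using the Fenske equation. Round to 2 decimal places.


N_min = ln((xD*(1-xB))/(xB*(1-xD))) / ln(alpha)
Numerator inside ln: 0.8924 / 0.0024 = 371.833333
ln(371.833333) = 5.918446
ln(alpha) = ln(3.9) = 1.360977
N_min = 5.918446 / 1.360977 = 4.35


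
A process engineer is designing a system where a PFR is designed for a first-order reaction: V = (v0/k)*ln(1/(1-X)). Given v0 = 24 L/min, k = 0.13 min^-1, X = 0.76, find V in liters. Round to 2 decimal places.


V = (v0/k) * ln(1/(1-X))
V = (24/0.13) * ln(1/(1-0.76))
V = 184.615385 * ln(4.166667)
V = 184.615385 * 1.427116
V = 263.47 L


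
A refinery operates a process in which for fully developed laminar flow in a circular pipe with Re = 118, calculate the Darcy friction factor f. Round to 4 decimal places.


f = 64 / Re
f = 64 / 118
f = 0.5424


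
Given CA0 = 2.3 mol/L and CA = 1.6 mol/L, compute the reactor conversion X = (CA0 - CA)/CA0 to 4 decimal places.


X = (CA0 - CA) / CA0
X = (2.3 - 1.6) / 2.3
X = 0.7 / 2.3
X = 0.3043


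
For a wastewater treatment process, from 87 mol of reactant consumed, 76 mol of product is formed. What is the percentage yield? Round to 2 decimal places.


Yield = (moles product / moles consumed) * 100%
Yield = (76 / 87) * 100
Yield = 0.8736 * 100
Yield = 87.36%


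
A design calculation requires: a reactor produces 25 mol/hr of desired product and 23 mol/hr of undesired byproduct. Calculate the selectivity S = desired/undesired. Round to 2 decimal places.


S = desired product rate / undesired product rate
S = 25 / 23
S = 1.09


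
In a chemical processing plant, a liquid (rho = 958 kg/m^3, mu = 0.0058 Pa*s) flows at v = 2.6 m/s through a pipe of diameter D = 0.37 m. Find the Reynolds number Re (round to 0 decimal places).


Re = rho * v * D / mu
Re = 958 * 2.6 * 0.37 / 0.0058
Re = 921.596 / 0.0058
Re = 158896


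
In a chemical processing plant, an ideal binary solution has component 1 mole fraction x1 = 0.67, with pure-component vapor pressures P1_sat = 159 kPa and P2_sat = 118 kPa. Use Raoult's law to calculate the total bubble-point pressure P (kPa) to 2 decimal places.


P = x1*P1_sat + x2*P2_sat
x2 = 1 - x1 = 1 - 0.67 = 0.33
P = 0.67*159 + 0.33*118
P = 106.53 + 38.94
P = 145.47 kPa


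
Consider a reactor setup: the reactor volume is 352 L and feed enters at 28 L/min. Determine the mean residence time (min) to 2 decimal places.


tau = V / v0
tau = 352 / 28
tau = 12.57 min


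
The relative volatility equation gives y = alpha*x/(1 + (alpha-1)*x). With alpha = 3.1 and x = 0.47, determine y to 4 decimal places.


y = alpha*x / (1 + (alpha-1)*x)
y = 3.1*0.47 / (1 + (3.1-1)*0.47)
y = 1.457 / (1 + 0.987)
y = 1.457 / 1.987
y = 0.7333


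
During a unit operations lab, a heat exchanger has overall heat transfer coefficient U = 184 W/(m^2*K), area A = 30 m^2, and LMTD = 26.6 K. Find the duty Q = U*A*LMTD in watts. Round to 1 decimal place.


Q = U * A * LMTD
Q = 184 * 30 * 26.6
Q = 146832.0 W


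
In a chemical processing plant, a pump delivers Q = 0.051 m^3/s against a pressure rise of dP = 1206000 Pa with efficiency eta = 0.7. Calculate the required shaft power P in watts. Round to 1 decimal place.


P = Q * dP / eta
P = 0.051 * 1206000 / 0.7
P = 61506.0 / 0.7
P = 87865.7 W


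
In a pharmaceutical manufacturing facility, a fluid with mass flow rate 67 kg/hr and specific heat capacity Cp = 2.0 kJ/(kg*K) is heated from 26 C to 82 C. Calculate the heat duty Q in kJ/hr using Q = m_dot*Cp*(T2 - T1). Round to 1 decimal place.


Q = m_dot * Cp * (T2 - T1)
Q = 67 * 2.0 * (82 - 26)
Q = 67 * 2.0 * 56
Q = 7504.0 kJ/hr


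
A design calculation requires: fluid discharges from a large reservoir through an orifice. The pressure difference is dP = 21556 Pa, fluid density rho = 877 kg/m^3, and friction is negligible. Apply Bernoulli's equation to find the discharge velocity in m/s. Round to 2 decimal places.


v = sqrt(2*dP/rho)
v = sqrt(2*21556/877)
v = sqrt(49.158495)
v = 7.01 m/s


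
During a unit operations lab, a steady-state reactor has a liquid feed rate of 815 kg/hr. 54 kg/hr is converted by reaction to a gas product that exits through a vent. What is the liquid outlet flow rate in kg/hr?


Steady-state mass balance on the main outlet: F_out = F_in - F_removed
F_out = 815 - 54
F_out = 761 kg/hr


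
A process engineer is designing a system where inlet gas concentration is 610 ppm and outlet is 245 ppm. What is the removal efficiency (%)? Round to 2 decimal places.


Efficiency = (G_in - G_out) / G_in * 100%
Efficiency = (610 - 245) / 610 * 100
Efficiency = 365 / 610 * 100
Efficiency = 59.84%


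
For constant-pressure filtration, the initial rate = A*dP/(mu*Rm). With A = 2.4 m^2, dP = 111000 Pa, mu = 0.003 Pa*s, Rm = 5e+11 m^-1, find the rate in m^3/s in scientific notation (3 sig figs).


rate = A * dP / (mu * Rm)
rate = 2.4 * 111000 / (0.003 * 5e+11)
rate = 266400.0 / 1.500e+09
rate = 1.78e-04 m^3/s


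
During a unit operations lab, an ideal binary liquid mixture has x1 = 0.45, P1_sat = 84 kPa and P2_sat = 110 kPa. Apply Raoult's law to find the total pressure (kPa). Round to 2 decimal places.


P = x1*P1_sat + x2*P2_sat
x2 = 1 - x1 = 1 - 0.45 = 0.55
P = 0.45*84 + 0.55*110
P = 37.8 + 60.5
P = 98.30 kPa


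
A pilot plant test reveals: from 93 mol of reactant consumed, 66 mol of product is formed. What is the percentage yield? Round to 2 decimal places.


Yield = (moles product / moles consumed) * 100%
Yield = (66 / 93) * 100
Yield = 0.7097 * 100
Yield = 70.97%


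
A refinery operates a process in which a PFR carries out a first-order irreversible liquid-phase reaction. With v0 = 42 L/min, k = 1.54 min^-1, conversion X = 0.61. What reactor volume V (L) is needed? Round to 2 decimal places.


V = (v0/k) * ln(1/(1-X))
V = (42/1.54) * ln(1/(1-0.61))
V = 27.272727 * ln(2.564103)
V = 27.272727 * 0.941609
V = 25.68 L


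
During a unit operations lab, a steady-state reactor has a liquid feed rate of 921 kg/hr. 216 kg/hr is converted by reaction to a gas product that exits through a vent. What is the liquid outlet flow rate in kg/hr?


Steady-state mass balance on the main outlet: F_out = F_in - F_removed
F_out = 921 - 216
F_out = 705 kg/hr


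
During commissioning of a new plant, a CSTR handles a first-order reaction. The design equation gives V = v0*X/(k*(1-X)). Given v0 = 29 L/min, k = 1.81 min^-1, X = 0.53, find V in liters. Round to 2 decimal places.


V = v0 * X / (k * (1 - X))
V = 29 * 0.53 / (1.81 * (1 - 0.53))
V = 15.37 / (1.81 * 0.47)
V = 15.37 / 0.8507
V = 18.07 L


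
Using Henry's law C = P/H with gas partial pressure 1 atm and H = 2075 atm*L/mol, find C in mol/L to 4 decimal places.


C = P / H
C = 1 / 2075
C = 0.0005 mol/L


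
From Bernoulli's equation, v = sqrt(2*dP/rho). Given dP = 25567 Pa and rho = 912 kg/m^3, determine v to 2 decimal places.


v = sqrt(2*dP/rho)
v = sqrt(2*25567/912)
v = sqrt(56.067982)
v = 7.49 m/s


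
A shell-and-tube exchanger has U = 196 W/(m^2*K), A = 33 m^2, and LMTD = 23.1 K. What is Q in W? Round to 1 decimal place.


Q = U * A * LMTD
Q = 196 * 33 * 23.1
Q = 149410.8 W


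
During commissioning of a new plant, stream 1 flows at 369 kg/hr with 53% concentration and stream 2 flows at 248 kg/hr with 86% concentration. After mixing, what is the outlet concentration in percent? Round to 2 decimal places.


Mass balance on solute: F1*x1 + F2*x2 = F3*x3
F3 = F1 + F2 = 369 + 248 = 617 kg/hr
x3 = (F1*x1 + F2*x2)/F3
x3 = (369*0.53 + 248*0.86) / 617
x3 = 66.26%


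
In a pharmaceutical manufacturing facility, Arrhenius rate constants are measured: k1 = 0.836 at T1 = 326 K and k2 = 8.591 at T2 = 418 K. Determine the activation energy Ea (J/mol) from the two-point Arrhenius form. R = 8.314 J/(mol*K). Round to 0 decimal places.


Ea = R * ln(k2/k1) / (1/T1 - 1/T2)
ln(k2/k1) = ln(8.591/0.836) = 2.3298418
1/T1 - 1/T2 = 1/326 - 1/418 = 0.000675140165
Ea = 8.314 * 2.3298418 / 0.000675140165
Ea = 28691 J/mol


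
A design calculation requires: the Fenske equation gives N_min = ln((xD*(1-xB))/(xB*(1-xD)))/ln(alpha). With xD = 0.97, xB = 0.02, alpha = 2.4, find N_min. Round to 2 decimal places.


N_min = ln((xD*(1-xB))/(xB*(1-xD))) / ln(alpha)
Numerator inside ln: 0.9506 / 0.0006 = 1584.333333
ln(1584.333333) = 7.367919
ln(alpha) = ln(2.4) = 0.875469
N_min = 7.367919 / 0.875469 = 8.42


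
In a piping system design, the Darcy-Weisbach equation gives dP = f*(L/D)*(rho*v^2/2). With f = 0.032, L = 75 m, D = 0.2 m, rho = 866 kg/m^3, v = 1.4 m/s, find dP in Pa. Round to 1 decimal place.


dP = f * (L/D) * (rho*v^2/2)
dP = 0.032 * (75/0.2) * (866*1.4^2/2)
L/D = 375.0
rho*v^2/2 = 866*1.96/2 = 848.68
dP = 0.032 * 375.0 * 848.68
dP = 10184.2 Pa


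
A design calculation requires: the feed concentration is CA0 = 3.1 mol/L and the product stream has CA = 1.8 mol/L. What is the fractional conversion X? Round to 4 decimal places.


X = (CA0 - CA) / CA0
X = (3.1 - 1.8) / 3.1
X = 1.3 / 3.1
X = 0.4194


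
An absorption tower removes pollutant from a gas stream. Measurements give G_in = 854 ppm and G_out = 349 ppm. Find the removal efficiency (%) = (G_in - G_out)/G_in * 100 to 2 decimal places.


Efficiency = (G_in - G_out) / G_in * 100%
Efficiency = (854 - 349) / 854 * 100
Efficiency = 505 / 854 * 100
Efficiency = 59.13%


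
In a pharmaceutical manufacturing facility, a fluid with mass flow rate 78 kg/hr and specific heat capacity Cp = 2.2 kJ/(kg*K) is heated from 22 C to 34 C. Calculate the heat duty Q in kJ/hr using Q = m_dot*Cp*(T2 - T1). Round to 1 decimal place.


Q = m_dot * Cp * (T2 - T1)
Q = 78 * 2.2 * (34 - 22)
Q = 78 * 2.2 * 12
Q = 2059.2 kJ/hr


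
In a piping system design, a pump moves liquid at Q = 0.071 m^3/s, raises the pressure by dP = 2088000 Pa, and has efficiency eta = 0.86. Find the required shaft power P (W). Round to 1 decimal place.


P = Q * dP / eta
P = 0.071 * 2088000 / 0.86
P = 148248.0 / 0.86
P = 172381.4 W


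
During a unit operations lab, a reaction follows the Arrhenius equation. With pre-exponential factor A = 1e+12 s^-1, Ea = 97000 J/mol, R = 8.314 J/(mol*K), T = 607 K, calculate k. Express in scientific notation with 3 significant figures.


k = A * exp(-Ea/(R*T))
k = 1e+12 * exp(-97000 / (8.314 * 607))
k = 1e+12 * exp(-19.220869)
k = 4.49e+03


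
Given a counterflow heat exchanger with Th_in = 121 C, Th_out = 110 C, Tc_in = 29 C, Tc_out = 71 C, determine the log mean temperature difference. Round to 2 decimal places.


dT1 = Th_in - Tc_out = 121 - 71 = 50
dT2 = Th_out - Tc_in = 110 - 29 = 81
LMTD = (dT1 - dT2) / ln(dT1/dT2)
LMTD = (50 - 81) / ln(50/81)
LMTD = 64.26 K


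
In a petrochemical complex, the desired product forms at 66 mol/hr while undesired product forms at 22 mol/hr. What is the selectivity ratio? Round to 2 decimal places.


S = desired product rate / undesired product rate
S = 66 / 22
S = 3.00


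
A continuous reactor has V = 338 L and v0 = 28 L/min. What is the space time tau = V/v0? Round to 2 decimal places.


tau = V / v0
tau = 338 / 28
tau = 12.07 min


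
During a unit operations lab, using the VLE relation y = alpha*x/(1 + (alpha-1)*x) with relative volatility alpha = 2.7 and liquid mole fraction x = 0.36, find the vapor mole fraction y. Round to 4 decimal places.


y = alpha*x / (1 + (alpha-1)*x)
y = 2.7*0.36 / (1 + (2.7-1)*0.36)
y = 0.972 / (1 + 0.612)
y = 0.972 / 1.612
y = 0.6030


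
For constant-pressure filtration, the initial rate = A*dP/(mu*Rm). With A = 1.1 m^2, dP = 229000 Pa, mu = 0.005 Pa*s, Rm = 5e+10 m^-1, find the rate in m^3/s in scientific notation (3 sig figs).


rate = A * dP / (mu * Rm)
rate = 1.1 * 229000 / (0.005 * 5e+10)
rate = 251900.0 / 2.500e+08
rate = 1.01e-03 m^3/s


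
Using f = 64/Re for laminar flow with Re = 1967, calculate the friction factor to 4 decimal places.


f = 64 / Re
f = 64 / 1967
f = 0.0325


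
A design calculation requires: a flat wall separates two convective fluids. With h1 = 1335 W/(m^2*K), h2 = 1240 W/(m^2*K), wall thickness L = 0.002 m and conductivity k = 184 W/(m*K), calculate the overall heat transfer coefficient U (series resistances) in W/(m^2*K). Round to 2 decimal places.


1/U = 1/h1 + L/k + 1/h2
1/U = 1/1335 + 0.002/184 + 1/1240
1/U = 0.0007490637 + 1.08696e-05 + 0.0008064516
1/U = 0.0015663849
U = 638.41 W/(m^2*K)


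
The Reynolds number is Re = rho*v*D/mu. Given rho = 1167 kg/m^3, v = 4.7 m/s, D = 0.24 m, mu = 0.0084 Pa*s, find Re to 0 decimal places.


Re = rho * v * D / mu
Re = 1167 * 4.7 * 0.24 / 0.0084
Re = 1316.376 / 0.0084
Re = 156711


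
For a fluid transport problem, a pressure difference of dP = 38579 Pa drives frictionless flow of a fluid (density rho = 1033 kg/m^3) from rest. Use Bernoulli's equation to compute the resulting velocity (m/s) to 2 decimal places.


v = sqrt(2*dP/rho)
v = sqrt(2*38579/1033)
v = sqrt(74.693127)
v = 8.64 m/s


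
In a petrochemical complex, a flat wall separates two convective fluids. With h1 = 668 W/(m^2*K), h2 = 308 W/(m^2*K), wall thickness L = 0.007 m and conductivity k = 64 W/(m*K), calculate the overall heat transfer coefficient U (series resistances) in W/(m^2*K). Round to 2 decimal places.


1/U = 1/h1 + L/k + 1/h2
1/U = 1/668 + 0.007/64 + 1/308
1/U = 0.001497006 + 0.000109375 + 0.0032467532
1/U = 0.0048531342
U = 206.05 W/(m^2*K)


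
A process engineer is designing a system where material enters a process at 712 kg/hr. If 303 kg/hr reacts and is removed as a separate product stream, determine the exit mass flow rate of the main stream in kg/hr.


Steady-state mass balance on the main outlet: F_out = F_in - F_removed
F_out = 712 - 303
F_out = 409 kg/hr


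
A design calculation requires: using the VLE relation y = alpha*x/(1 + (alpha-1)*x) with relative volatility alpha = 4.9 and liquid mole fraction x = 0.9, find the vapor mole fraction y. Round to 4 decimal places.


y = alpha*x / (1 + (alpha-1)*x)
y = 4.9*0.9 / (1 + (4.9-1)*0.9)
y = 4.41 / (1 + 3.51)
y = 4.41 / 4.51
y = 0.9778


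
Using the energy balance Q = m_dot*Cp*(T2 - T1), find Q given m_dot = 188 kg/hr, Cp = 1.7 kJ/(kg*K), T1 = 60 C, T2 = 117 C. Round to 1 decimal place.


Q = m_dot * Cp * (T2 - T1)
Q = 188 * 1.7 * (117 - 60)
Q = 188 * 1.7 * 57
Q = 18217.2 kJ/hr


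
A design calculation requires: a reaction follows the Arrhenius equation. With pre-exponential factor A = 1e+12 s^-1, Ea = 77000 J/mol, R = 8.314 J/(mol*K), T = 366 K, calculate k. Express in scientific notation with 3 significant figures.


k = A * exp(-Ea/(R*T))
k = 1e+12 * exp(-77000 / (8.314 * 366))
k = 1e+12 * exp(-25.304608)
k = 1.02e+01


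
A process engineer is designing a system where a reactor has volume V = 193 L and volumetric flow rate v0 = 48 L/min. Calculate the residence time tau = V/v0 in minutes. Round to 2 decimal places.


tau = V / v0
tau = 193 / 48
tau = 4.02 min


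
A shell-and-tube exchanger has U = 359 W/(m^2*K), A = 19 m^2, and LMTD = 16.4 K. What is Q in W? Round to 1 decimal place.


Q = U * A * LMTD
Q = 359 * 19 * 16.4
Q = 111864.4 W


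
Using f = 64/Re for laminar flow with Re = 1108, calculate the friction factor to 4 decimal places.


f = 64 / Re
f = 64 / 1108
f = 0.0578


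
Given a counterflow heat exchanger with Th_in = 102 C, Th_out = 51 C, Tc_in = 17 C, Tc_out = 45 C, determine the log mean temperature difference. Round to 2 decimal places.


dT1 = Th_in - Tc_out = 102 - 45 = 57
dT2 = Th_out - Tc_in = 51 - 17 = 34
LMTD = (dT1 - dT2) / ln(dT1/dT2)
LMTD = (57 - 34) / ln(57/34)
LMTD = 44.51 K


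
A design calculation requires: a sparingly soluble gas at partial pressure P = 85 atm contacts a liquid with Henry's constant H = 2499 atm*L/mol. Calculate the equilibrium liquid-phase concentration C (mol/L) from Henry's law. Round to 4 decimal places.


C = P / H
C = 85 / 2499
C = 0.0340 mol/L


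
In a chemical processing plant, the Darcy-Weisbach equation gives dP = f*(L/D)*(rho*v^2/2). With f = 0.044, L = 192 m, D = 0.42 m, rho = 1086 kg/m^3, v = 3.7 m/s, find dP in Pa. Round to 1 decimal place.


dP = f * (L/D) * (rho*v^2/2)
dP = 0.044 * (192/0.42) * (1086*3.7^2/2)
L/D = 457.14285714
rho*v^2/2 = 1086*13.69/2 = 7433.67
dP = 0.044 * 457.14285714 * 7433.67
dP = 149523.0 Pa


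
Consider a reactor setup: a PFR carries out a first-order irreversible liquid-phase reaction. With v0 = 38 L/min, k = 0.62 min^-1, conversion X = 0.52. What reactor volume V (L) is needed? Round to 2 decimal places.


V = (v0/k) * ln(1/(1-X))
V = (38/0.62) * ln(1/(1-0.52))
V = 61.290323 * ln(2.083333)
V = 61.290323 * 0.733969
V = 44.99 L


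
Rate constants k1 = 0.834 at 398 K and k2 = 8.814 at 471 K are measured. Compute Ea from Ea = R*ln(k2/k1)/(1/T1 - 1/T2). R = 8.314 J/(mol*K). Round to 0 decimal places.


Ea = R * ln(k2/k1) / (1/T1 - 1/T2)
ln(k2/k1) = ln(8.814/0.834) = 2.3578632
1/T1 - 1/T2 = 1/398 - 1/471 = 0.000389420564
Ea = 8.314 * 2.3578632 / 0.000389420564
Ea = 50340 J/mol


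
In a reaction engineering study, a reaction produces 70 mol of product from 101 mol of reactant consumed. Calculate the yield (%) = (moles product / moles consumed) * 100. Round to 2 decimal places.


Yield = (moles product / moles consumed) * 100%
Yield = (70 / 101) * 100
Yield = 0.6931 * 100
Yield = 69.31%


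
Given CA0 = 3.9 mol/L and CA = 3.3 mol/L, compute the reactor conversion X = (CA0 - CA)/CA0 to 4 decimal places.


X = (CA0 - CA) / CA0
X = (3.9 - 3.3) / 3.9
X = 0.6 / 3.9
X = 0.1538


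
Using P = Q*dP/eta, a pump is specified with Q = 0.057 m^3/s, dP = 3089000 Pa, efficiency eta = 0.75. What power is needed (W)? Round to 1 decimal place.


P = Q * dP / eta
P = 0.057 * 3089000 / 0.75
P = 176073.0 / 0.75
P = 234764.0 W


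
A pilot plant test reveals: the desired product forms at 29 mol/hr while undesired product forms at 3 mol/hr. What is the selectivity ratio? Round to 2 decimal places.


S = desired product rate / undesired product rate
S = 29 / 3
S = 9.67


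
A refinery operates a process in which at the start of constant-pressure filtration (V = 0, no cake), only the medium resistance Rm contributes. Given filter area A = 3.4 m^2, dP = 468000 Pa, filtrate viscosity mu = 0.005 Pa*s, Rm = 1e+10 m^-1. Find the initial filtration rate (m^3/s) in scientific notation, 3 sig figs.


rate = A * dP / (mu * Rm)
rate = 3.4 * 468000 / (0.005 * 1e+10)
rate = 1591200.0 / 5.000e+07
rate = 3.18e-02 m^3/s


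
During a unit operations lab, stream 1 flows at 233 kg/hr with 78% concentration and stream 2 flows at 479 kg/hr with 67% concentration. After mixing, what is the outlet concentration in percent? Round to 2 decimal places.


Mass balance on solute: F1*x1 + F2*x2 = F3*x3
F3 = F1 + F2 = 233 + 479 = 712 kg/hr
x3 = (F1*x1 + F2*x2)/F3
x3 = (233*0.78 + 479*0.67) / 712
x3 = 70.60%


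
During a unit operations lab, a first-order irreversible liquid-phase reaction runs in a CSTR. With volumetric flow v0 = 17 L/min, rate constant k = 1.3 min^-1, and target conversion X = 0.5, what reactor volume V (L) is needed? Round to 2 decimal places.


V = v0 * X / (k * (1 - X))
V = 17 * 0.5 / (1.3 * (1 - 0.5))
V = 8.5 / (1.3 * 0.5)
V = 8.5 / 0.65
V = 13.08 L


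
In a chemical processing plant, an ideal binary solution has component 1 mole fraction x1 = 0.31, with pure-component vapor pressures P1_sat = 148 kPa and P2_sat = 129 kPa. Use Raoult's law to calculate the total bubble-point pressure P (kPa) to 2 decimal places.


P = x1*P1_sat + x2*P2_sat
x2 = 1 - x1 = 1 - 0.31 = 0.69
P = 0.31*148 + 0.69*129
P = 45.88 + 89.01
P = 134.89 kPa


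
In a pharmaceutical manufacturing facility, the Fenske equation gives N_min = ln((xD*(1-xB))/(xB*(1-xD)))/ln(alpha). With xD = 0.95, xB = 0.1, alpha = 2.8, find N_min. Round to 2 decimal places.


N_min = ln((xD*(1-xB))/(xB*(1-xD))) / ln(alpha)
Numerator inside ln: 0.855 / 0.005 = 171.0
ln(171.0) = 5.141664
ln(alpha) = ln(2.8) = 1.029619
N_min = 5.141664 / 1.029619 = 4.99


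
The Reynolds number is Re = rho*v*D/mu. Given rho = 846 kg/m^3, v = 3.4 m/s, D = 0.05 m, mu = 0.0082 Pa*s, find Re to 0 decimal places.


Re = rho * v * D / mu
Re = 846 * 3.4 * 0.05 / 0.0082
Re = 143.82 / 0.0082
Re = 17539


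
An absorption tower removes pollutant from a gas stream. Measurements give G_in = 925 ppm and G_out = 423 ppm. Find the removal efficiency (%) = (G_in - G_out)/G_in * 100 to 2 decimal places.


Efficiency = (G_in - G_out) / G_in * 100%
Efficiency = (925 - 423) / 925 * 100
Efficiency = 502 / 925 * 100
Efficiency = 54.27%


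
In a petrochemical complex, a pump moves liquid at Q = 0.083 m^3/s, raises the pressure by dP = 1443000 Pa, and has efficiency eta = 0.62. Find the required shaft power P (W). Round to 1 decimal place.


P = Q * dP / eta
P = 0.083 * 1443000 / 0.62
P = 119769.0 / 0.62
P = 193175.8 W


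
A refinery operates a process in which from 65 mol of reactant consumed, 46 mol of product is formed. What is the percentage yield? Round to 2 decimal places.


Yield = (moles product / moles consumed) * 100%
Yield = (46 / 65) * 100
Yield = 0.7077 * 100
Yield = 70.77%


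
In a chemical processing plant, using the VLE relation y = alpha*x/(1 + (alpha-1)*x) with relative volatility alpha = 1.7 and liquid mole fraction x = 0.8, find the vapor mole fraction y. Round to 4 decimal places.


y = alpha*x / (1 + (alpha-1)*x)
y = 1.7*0.8 / (1 + (1.7-1)*0.8)
y = 1.36 / (1 + 0.56)
y = 1.36 / 1.56
y = 0.8718


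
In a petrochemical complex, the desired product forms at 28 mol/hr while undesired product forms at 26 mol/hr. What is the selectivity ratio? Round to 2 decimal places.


S = desired product rate / undesired product rate
S = 28 / 26
S = 1.08


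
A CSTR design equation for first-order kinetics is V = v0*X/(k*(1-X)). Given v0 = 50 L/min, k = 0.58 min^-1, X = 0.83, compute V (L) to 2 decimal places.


V = v0 * X / (k * (1 - X))
V = 50 * 0.83 / (0.58 * (1 - 0.83))
V = 41.5 / (0.58 * 0.17)
V = 41.5 / 0.0986
V = 420.89 L


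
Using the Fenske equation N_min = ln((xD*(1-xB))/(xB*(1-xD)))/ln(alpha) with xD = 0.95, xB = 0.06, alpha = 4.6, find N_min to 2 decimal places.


N_min = ln((xD*(1-xB))/(xB*(1-xD))) / ln(alpha)
Numerator inside ln: 0.893 / 0.003 = 297.666667
ln(297.666667) = 5.695974
ln(alpha) = ln(4.6) = 1.526056
N_min = 5.695974 / 1.526056 = 3.73


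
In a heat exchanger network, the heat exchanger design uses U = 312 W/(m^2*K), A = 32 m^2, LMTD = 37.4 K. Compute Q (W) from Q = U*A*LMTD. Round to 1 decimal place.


Q = U * A * LMTD
Q = 312 * 32 * 37.4
Q = 373401.6 W


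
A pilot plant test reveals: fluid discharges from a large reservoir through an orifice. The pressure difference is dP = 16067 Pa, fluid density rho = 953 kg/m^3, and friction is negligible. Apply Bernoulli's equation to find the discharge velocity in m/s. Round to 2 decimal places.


v = sqrt(2*dP/rho)
v = sqrt(2*16067/953)
v = sqrt(33.718783)
v = 5.81 m/s


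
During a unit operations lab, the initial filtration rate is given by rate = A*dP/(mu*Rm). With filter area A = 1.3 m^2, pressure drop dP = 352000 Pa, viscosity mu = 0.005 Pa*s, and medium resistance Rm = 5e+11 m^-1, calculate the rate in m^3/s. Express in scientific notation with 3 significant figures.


rate = A * dP / (mu * Rm)
rate = 1.3 * 352000 / (0.005 * 5e+11)
rate = 457600.0 / 2.500e+09
rate = 1.83e-04 m^3/s


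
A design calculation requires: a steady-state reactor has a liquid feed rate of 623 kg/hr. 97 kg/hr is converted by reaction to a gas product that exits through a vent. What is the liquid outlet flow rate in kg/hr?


Steady-state mass balance on the main outlet: F_out = F_in - F_removed
F_out = 623 - 97
F_out = 526 kg/hr


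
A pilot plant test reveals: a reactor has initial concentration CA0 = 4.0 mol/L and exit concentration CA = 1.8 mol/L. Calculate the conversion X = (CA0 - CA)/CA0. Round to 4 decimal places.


X = (CA0 - CA) / CA0
X = (4.0 - 1.8) / 4.0
X = 2.2 / 4.0
X = 0.5500


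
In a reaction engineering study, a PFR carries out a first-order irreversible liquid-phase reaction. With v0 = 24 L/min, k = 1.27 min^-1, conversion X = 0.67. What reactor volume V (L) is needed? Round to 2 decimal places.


V = (v0/k) * ln(1/(1-X))
V = (24/1.27) * ln(1/(1-0.67))
V = 18.897638 * ln(3.030303)
V = 18.897638 * 1.108663
V = 20.95 L


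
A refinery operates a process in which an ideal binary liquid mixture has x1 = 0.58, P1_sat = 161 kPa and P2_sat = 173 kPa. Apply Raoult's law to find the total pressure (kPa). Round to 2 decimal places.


P = x1*P1_sat + x2*P2_sat
x2 = 1 - x1 = 1 - 0.58 = 0.42
P = 0.58*161 + 0.42*173
P = 93.38 + 72.66
P = 166.04 kPa


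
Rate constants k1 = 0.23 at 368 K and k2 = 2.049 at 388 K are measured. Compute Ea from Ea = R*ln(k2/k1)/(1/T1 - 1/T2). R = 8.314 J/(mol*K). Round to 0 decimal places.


Ea = R * ln(k2/k1) / (1/T1 - 1/T2)
ln(k2/k1) = ln(2.049/0.23) = 2.1870278
1/T1 - 1/T2 = 1/368 - 1/388 = 0.000140071717
Ea = 8.314 * 2.1870278 / 0.000140071717
Ea = 129812 J/mol


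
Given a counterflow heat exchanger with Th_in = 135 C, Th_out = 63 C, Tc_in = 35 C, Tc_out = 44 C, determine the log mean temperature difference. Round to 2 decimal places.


dT1 = Th_in - Tc_out = 135 - 44 = 91
dT2 = Th_out - Tc_in = 63 - 35 = 28
LMTD = (dT1 - dT2) / ln(dT1/dT2)
LMTD = (91 - 28) / ln(91/28)
LMTD = 53.45 K


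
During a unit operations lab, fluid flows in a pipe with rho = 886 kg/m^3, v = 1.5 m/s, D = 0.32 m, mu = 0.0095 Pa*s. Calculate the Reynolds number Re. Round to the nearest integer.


Re = rho * v * D / mu
Re = 886 * 1.5 * 0.32 / 0.0095
Re = 425.28 / 0.0095
Re = 44766


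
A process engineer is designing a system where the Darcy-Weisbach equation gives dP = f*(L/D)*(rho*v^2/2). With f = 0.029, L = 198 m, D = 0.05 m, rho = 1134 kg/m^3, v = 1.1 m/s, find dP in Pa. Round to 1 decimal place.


dP = f * (L/D) * (rho*v^2/2)
dP = 0.029 * (198/0.05) * (1134*1.1^2/2)
L/D = 3960.0
rho*v^2/2 = 1134*1.21/2 = 686.07
dP = 0.029 * 3960.0 * 686.07
dP = 78788.3 Pa


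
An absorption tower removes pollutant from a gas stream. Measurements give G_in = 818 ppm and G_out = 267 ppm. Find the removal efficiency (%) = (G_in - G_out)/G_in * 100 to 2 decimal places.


Efficiency = (G_in - G_out) / G_in * 100%
Efficiency = (818 - 267) / 818 * 100
Efficiency = 551 / 818 * 100
Efficiency = 67.36%


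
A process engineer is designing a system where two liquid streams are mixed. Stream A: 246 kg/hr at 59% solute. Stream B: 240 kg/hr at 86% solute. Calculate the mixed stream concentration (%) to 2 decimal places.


Mass balance on solute: F1*x1 + F2*x2 = F3*x3
F3 = F1 + F2 = 246 + 240 = 486 kg/hr
x3 = (F1*x1 + F2*x2)/F3
x3 = (246*0.59 + 240*0.86) / 486
x3 = 72.33%


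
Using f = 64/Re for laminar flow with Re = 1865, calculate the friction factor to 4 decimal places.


f = 64 / Re
f = 64 / 1865
f = 0.0343


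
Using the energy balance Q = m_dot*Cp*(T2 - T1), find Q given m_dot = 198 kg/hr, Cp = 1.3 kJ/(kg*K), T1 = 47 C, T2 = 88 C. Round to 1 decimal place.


Q = m_dot * Cp * (T2 - T1)
Q = 198 * 1.3 * (88 - 47)
Q = 198 * 1.3 * 41
Q = 10553.4 kJ/hr


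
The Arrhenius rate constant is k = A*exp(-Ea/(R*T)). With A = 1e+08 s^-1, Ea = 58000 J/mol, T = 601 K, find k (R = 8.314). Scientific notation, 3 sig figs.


k = A * exp(-Ea/(R*T))
k = 1e+08 * exp(-58000 / (8.314 * 601))
k = 1e+08 * exp(-11.607629)
k = 9.10e+02


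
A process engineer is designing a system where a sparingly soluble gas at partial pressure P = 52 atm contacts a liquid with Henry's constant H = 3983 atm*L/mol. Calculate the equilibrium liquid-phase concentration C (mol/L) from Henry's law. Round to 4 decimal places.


C = P / H
C = 52 / 3983
C = 0.0131 mol/L


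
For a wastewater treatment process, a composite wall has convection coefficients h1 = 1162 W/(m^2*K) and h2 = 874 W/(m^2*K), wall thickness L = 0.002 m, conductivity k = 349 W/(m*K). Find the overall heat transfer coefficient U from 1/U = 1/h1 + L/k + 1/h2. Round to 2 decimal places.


1/U = 1/h1 + L/k + 1/h2
1/U = 1/1162 + 0.002/349 + 1/874
1/U = 0.0008605852 + 5.7307e-06 + 0.0011441648
1/U = 0.0020104807
U = 497.39 W/(m^2*K)


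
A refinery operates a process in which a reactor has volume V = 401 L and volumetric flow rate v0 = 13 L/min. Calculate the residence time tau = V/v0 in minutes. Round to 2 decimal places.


tau = V / v0
tau = 401 / 13
tau = 30.85 min


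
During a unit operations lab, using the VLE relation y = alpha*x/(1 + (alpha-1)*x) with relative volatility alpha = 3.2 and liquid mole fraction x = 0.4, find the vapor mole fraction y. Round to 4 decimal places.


y = alpha*x / (1 + (alpha-1)*x)
y = 3.2*0.4 / (1 + (3.2-1)*0.4)
y = 1.28 / (1 + 0.88)
y = 1.28 / 1.88
y = 0.6809


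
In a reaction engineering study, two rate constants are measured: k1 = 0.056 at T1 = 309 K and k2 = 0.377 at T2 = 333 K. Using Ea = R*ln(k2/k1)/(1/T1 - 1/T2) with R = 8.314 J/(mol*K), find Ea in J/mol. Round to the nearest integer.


Ea = R * ln(k2/k1) / (1/T1 - 1/T2)
ln(k2/k1) = ln(0.377/0.056) = 1.9068935
1/T1 - 1/T2 = 1/309 - 1/333 = 0.000233242952
Ea = 8.314 * 1.9068935 / 0.000233242952
Ea = 67972 J/mol


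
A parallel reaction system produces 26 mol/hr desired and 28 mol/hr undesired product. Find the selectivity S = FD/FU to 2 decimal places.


S = desired product rate / undesired product rate
S = 26 / 28
S = 0.93


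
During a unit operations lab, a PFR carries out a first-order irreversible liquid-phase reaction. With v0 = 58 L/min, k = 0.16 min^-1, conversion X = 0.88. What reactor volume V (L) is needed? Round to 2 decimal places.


V = (v0/k) * ln(1/(1-X))
V = (58/0.16) * ln(1/(1-0.88))
V = 362.5 * ln(8.333333)
V = 362.5 * 2.120263
V = 768.60 L


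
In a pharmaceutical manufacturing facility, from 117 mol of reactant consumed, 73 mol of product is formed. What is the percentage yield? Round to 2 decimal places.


Yield = (moles product / moles consumed) * 100%
Yield = (73 / 117) * 100
Yield = 0.6239 * 100
Yield = 62.39%


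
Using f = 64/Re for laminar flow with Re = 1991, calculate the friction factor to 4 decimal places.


f = 64 / Re
f = 64 / 1991
f = 0.0321


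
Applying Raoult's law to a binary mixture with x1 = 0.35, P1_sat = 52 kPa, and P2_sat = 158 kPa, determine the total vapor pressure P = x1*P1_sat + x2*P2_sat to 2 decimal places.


P = x1*P1_sat + x2*P2_sat
x2 = 1 - x1 = 1 - 0.35 = 0.65
P = 0.35*52 + 0.65*158
P = 18.2 + 102.7
P = 120.90 kPa


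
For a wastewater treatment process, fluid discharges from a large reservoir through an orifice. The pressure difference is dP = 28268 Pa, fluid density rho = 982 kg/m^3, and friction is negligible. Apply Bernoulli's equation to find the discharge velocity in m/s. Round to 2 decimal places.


v = sqrt(2*dP/rho)
v = sqrt(2*28268/982)
v = sqrt(57.572301)
v = 7.59 m/s


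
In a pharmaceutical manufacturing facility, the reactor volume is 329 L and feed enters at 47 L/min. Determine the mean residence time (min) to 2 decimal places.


tau = V / v0
tau = 329 / 47
tau = 7.00 min


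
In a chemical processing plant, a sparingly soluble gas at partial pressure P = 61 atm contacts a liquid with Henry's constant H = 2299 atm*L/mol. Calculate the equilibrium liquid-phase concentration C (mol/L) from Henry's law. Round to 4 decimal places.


C = P / H
C = 61 / 2299
C = 0.0265 mol/L


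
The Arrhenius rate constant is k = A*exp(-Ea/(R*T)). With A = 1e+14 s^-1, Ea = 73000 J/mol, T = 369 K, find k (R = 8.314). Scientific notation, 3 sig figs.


k = A * exp(-Ea/(R*T))
k = 1e+14 * exp(-73000 / (8.314 * 369))
k = 1e+14 * exp(-23.795042)
k = 4.63e+03


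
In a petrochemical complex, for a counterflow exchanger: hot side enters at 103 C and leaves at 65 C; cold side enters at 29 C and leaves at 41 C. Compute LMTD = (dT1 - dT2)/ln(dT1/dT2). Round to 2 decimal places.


dT1 = Th_in - Tc_out = 103 - 41 = 62
dT2 = Th_out - Tc_in = 65 - 29 = 36
LMTD = (dT1 - dT2) / ln(dT1/dT2)
LMTD = (62 - 36) / ln(62/36)
LMTD = 47.83 K


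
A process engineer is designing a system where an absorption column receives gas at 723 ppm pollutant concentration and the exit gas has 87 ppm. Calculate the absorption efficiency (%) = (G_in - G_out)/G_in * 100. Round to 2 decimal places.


Efficiency = (G_in - G_out) / G_in * 100%
Efficiency = (723 - 87) / 723 * 100
Efficiency = 636 / 723 * 100
Efficiency = 87.97%


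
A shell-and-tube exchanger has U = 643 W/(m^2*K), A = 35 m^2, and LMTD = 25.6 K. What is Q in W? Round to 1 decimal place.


Q = U * A * LMTD
Q = 643 * 35 * 25.6
Q = 576128.0 W


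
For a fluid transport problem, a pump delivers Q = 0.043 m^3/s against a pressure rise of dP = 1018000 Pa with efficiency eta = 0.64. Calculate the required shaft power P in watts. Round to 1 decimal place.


P = Q * dP / eta
P = 0.043 * 1018000 / 0.64
P = 43774.0 / 0.64
P = 68396.9 W


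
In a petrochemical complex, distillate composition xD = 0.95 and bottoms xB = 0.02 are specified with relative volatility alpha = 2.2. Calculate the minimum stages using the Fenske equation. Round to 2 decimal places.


N_min = ln((xD*(1-xB))/(xB*(1-xD))) / ln(alpha)
Numerator inside ln: 0.931 / 0.001 = 931.0
ln(931.0) = 6.836259
ln(alpha) = ln(2.2) = 0.788457
N_min = 6.836259 / 0.788457 = 8.67


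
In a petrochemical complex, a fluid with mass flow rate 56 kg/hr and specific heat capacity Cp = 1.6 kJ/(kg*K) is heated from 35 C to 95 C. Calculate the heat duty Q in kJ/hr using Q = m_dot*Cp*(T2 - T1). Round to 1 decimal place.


Q = m_dot * Cp * (T2 - T1)
Q = 56 * 1.6 * (95 - 35)
Q = 56 * 1.6 * 60
Q = 5376.0 kJ/hr


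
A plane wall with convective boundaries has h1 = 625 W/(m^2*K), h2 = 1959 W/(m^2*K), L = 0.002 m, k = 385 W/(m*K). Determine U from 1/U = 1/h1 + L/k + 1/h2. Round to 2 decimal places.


1/U = 1/h1 + L/k + 1/h2
1/U = 1/625 + 0.002/385 + 1/1959
1/U = 0.0016 + 5.1948e-06 + 0.0005104645
1/U = 0.0021156593
U = 472.67 W/(m^2*K)


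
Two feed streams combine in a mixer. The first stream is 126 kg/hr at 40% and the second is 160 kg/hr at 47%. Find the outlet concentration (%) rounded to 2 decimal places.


Mass balance on solute: F1*x1 + F2*x2 = F3*x3
F3 = F1 + F2 = 126 + 160 = 286 kg/hr
x3 = (F1*x1 + F2*x2)/F3
x3 = (126*0.4 + 160*0.47) / 286
x3 = 43.92%


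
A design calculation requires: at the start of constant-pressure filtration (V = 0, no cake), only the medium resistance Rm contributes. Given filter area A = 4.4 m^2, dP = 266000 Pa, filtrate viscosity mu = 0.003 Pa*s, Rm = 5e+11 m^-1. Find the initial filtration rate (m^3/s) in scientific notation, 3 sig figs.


rate = A * dP / (mu * Rm)
rate = 4.4 * 266000 / (0.003 * 5e+11)
rate = 1170400.0 / 1.500e+09
rate = 7.80e-04 m^3/s


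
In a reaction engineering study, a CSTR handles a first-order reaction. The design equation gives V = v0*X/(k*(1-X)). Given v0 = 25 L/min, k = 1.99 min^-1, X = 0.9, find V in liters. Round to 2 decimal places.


V = v0 * X / (k * (1 - X))
V = 25 * 0.9 / (1.99 * (1 - 0.9))
V = 22.5 / (1.99 * 0.1)
V = 22.5 / 0.199
V = 113.07 L


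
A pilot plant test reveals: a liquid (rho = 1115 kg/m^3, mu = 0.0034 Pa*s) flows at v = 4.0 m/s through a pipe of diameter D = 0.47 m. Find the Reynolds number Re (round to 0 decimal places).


Re = rho * v * D / mu
Re = 1115 * 4.0 * 0.47 / 0.0034
Re = 2096.2 / 0.0034
Re = 616529


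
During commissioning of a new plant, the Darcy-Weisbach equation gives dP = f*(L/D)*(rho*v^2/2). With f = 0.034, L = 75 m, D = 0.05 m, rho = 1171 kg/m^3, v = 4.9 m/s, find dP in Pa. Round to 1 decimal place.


dP = f * (L/D) * (rho*v^2/2)
dP = 0.034 * (75/0.05) * (1171*4.9^2/2)
L/D = 1500.0
rho*v^2/2 = 1171*24.01/2 = 14057.855
dP = 0.034 * 1500.0 * 14057.855
dP = 716950.6 Pa


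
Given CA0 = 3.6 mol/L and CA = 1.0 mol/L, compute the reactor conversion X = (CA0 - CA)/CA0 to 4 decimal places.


X = (CA0 - CA) / CA0
X = (3.6 - 1.0) / 3.6
X = 2.6 / 3.6
X = 0.7222


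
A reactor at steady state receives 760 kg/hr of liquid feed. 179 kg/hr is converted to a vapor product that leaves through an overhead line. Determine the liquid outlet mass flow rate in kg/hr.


Steady-state mass balance on the main outlet: F_out = F_in - F_removed
F_out = 760 - 179
F_out = 581 kg/hr


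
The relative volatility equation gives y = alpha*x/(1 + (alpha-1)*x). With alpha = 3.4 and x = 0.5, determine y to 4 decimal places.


y = alpha*x / (1 + (alpha-1)*x)
y = 3.4*0.5 / (1 + (3.4-1)*0.5)
y = 1.7 / (1 + 1.2)
y = 1.7 / 2.2
y = 0.7727


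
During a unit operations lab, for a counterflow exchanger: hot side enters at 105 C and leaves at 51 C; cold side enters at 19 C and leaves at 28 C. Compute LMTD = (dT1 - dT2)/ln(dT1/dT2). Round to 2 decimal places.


dT1 = Th_in - Tc_out = 105 - 28 = 77
dT2 = Th_out - Tc_in = 51 - 19 = 32
LMTD = (dT1 - dT2) / ln(dT1/dT2)
LMTD = (77 - 32) / ln(77/32)
LMTD = 51.25 K


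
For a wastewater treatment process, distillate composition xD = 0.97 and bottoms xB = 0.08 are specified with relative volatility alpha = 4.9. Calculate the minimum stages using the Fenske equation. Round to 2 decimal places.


N_min = ln((xD*(1-xB))/(xB*(1-xD))) / ln(alpha)
Numerator inside ln: 0.8924 / 0.0024 = 371.833333
ln(371.833333) = 5.918446
ln(alpha) = ln(4.9) = 1.589235
N_min = 5.918446 / 1.589235 = 3.72


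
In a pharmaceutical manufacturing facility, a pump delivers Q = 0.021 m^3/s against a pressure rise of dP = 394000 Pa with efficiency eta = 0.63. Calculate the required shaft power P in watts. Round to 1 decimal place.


P = Q * dP / eta
P = 0.021 * 394000 / 0.63
P = 8274.0 / 0.63
P = 13133.3 W


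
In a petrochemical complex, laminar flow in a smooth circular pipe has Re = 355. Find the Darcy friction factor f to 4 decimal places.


f = 64 / Re
f = 64 / 355
f = 0.1803


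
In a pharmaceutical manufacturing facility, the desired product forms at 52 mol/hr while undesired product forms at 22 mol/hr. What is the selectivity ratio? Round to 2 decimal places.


S = desired product rate / undesired product rate
S = 52 / 22
S = 2.36


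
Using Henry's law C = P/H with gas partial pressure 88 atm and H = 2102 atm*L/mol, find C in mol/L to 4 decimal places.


C = P / H
C = 88 / 2102
C = 0.0419 mol/L


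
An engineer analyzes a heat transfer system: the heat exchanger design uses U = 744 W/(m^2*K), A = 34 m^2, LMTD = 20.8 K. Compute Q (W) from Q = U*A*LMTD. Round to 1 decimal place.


Q = U * A * LMTD
Q = 744 * 34 * 20.8
Q = 526156.8 W


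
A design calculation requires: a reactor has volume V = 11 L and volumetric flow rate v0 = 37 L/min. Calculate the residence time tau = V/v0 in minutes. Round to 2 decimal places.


tau = V / v0
tau = 11 / 37
tau = 0.30 min


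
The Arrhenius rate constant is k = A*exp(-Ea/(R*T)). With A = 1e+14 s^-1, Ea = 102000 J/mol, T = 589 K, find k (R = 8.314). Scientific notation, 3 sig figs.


k = A * exp(-Ea/(R*T))
k = 1e+14 * exp(-102000 / (8.314 * 589))
k = 1e+14 * exp(-20.829309)
k = 8.99e+04


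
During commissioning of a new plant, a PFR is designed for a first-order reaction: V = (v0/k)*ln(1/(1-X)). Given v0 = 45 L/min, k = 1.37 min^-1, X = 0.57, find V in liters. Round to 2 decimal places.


V = (v0/k) * ln(1/(1-X))
V = (45/1.37) * ln(1/(1-0.57))
V = 32.846715 * ln(2.325581)
V = 32.846715 * 0.84397
V = 27.72 L


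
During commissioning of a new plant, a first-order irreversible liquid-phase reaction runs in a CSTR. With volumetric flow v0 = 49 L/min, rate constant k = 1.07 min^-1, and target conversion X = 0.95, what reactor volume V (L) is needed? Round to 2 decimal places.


V = v0 * X / (k * (1 - X))
V = 49 * 0.95 / (1.07 * (1 - 0.95))
V = 46.55 / (1.07 * 0.05)
V = 46.55 / 0.0535
V = 870.09 L
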